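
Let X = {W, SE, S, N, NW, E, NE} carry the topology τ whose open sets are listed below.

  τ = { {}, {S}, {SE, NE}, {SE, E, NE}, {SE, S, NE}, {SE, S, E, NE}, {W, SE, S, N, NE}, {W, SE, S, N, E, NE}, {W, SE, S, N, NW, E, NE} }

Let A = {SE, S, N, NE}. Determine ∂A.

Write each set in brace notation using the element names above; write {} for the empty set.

{W, N, NW, E}

interior: largest open inside A is {SE, S, NE} (from {}, {S}, {SE, NE}, {SE, S, NE})
cl via duality: int({W, NW, E}) = {}, so X∖{} = {W, SE, S, N, NW, E, NE}
cl∖int = {W, N, NW, E}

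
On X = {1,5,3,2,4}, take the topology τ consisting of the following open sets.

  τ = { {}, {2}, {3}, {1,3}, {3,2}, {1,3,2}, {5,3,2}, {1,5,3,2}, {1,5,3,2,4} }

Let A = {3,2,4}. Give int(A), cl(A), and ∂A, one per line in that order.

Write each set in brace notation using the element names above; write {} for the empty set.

open subsets of A: {}, {2}, {3}, {3,2}; so int(A) = {3,2}
closure: X∖int(X∖A) = X∖{} = {1,5,3,2,4}
∂A = {1,5,3,2,4} minus {3,2} = {1,5,4}

int(A) = {3,2}
cl(A)  = {1,5,3,2,4}
∂A     = {1,5,4}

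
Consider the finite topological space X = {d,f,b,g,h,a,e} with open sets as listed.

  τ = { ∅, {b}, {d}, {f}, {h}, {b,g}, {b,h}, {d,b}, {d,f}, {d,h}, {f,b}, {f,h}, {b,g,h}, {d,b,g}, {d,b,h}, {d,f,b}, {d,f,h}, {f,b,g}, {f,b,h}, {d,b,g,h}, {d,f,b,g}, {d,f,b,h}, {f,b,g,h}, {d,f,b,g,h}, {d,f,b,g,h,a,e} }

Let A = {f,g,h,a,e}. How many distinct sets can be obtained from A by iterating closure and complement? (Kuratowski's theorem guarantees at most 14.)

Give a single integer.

6

cl via duality: int({d,b}) = {d,b}, so X∖{d,b} = {f,g,h,a,e}
Write k for closure, c for complement:
  1. A     = {f,g,h,a,e}
  2. cA    = {d,b}
  3. kcA   = {d,b,g,a,e}
  4. ckcA  = {f,h}
  5. kckcA = {f,h,a,e}
  6. ckckcA = {d,b,g}
applying k or c yields no new set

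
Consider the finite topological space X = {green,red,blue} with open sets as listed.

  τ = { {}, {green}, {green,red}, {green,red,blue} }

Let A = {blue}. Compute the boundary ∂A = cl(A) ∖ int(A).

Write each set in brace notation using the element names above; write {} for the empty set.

open subsets of A: {}; so int(A) = {}
closure: X∖int(X∖A) = X∖{green,red} = {blue}
∂A = {blue} minus {} = {blue}

{blue}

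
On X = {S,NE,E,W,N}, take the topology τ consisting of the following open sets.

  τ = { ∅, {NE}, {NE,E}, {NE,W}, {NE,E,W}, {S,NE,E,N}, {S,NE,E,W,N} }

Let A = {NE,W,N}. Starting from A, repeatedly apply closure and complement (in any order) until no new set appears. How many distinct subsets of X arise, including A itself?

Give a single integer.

complement {S,E}; its interior ∅; cl(A) = X∖∅ = {S,NE,E,W,N}
With k = closure, c = complement:
  1. A     = {NE,W,N}
  2. kA    = {S,NE,E,W,N}
  3. cA    = {S,E}
  4. ckA   = ∅
  5. kcA   = {S,E,N}
  6. ckcA  = {NE,W}
k, c of each give nothing new

6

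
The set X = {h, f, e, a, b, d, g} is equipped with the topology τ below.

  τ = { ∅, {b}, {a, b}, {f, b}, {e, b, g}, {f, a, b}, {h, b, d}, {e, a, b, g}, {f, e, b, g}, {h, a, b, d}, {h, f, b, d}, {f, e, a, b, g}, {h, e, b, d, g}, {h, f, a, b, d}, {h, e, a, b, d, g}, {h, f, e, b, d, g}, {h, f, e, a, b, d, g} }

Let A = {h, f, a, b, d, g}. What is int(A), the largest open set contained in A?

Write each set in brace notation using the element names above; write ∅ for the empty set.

{h, f, a, b, d}

opens ⊆ A: ∅, {b}, {f, b}, {a, b}, {f, a, b}, {h, b, d}, {h, a, b, d}, {h, f, b, d}, {h, f, a, b, d}; union → int = {h, f, a, b, d}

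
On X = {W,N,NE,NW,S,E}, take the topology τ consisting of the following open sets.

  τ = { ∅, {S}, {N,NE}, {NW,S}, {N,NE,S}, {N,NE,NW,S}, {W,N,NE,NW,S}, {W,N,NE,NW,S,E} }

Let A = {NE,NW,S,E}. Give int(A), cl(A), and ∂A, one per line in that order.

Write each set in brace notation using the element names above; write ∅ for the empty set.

U open, U⊆A: ∅, {S}, {NW,S}. int(A) = ⋃ = {NW,S}
X∖A={W,N}, int(X∖A)=∅, hence cl(A)={W,N,NE,NW,S,E}
∂A: remove int from cl → {W,N,NE,E}

int(A) = {NW,S}
cl(A)  = {W,N,NE,NW,S,E}
∂A     = {W,N,NE,E}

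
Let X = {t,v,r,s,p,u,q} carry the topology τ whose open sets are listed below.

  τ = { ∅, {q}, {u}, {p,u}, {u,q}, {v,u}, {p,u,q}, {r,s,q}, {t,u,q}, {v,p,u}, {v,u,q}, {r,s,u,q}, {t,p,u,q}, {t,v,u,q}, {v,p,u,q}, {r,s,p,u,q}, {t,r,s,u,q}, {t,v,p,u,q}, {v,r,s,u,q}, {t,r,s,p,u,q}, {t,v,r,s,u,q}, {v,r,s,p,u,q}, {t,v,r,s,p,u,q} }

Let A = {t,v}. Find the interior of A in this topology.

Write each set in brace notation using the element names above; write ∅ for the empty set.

opens ⊆ A: ∅; union → int = ∅

∅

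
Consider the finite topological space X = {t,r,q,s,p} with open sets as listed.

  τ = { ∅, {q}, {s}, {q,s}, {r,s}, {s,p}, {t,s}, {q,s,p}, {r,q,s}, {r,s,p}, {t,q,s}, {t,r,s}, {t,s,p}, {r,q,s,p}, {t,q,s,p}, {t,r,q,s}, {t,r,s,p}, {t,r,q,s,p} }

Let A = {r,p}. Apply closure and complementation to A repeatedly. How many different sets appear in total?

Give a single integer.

complement {t,q,s}; its interior {t,q,s}; cl(A) = X∖{t,q,s} = {r,p}
With k = closure, c = complement:
  1. A     = {r,p}
  2. cA    = {t,q,s}
  3. kcA   = {t,r,q,s,p}
  4. ckcA  = ∅
k, c of each give nothing new

4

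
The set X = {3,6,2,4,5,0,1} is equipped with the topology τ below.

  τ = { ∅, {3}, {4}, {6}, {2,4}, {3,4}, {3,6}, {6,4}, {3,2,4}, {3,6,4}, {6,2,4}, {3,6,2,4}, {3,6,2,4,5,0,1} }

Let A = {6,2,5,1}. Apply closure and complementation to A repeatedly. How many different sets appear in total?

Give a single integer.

8

cl via duality: int({3,4,0}) = {3,4}, so X∖{3,4} = {6,2,5,0,1}
Write k for closure, c for complement:
  1. A     = {6,2,5,1}
  2. kA    = {6,2,5,0,1}
  3. cA    = {3,4,0}
  4. ckA   = {3,4}
  5. kcA   = {3,2,4,5,0,1}
  6. ckcA  = {6}
  7. kckcA = {6,5,0,1}
  8. ckckcA = {3,2,4}
applying k or c yields no new set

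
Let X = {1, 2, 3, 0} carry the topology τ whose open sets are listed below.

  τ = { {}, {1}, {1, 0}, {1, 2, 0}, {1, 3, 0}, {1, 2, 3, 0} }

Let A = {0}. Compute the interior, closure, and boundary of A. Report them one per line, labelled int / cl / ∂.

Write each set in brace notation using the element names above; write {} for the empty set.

U open, U⊆A: {}. int(A) = ⋃ = {}
X∖A={1, 2, 3}, int(X∖A)={1}, hence cl(A)={2, 3, 0}
∂A: remove int from cl → {2, 3, 0}

int(A) = {}
cl(A)  = {2, 3, 0}
∂A     = {2, 3, 0}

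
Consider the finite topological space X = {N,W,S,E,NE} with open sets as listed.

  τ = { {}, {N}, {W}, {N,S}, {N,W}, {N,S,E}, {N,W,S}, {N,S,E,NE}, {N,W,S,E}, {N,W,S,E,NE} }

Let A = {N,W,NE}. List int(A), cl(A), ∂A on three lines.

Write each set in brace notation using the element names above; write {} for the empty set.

int(A) = {N,W}
cl(A)  = {N,W,S,E,NE}
∂A     = {S,E,NE}

U open, U⊆A: {}, {N}, {W}, {N,W}. int(A) = ⋃ = {N,W}
X∖A={S,E}, int(X∖A)={}, hence cl(A)={N,W,S,E,NE}
∂A: remove int from cl → {S,E,NE}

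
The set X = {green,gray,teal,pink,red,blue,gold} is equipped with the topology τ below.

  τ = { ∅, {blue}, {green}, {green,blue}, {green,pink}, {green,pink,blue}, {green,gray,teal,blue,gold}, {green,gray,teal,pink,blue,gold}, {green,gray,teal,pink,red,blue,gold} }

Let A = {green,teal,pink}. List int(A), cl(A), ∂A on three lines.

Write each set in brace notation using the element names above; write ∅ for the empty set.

open subsets of A: ∅, {green}, {green,pink}; so int(A) = {green,pink}
closure: X∖int(X∖A) = X∖{blue} = {green,gray,teal,pink,red,gold}
∂A = {green,gray,teal,pink,red,gold} minus {green,pink} = {gray,teal,red,gold}

int(A) = {green,pink}
cl(A)  = {green,gray,teal,pink,red,gold}
∂A     = {gray,teal,red,gold}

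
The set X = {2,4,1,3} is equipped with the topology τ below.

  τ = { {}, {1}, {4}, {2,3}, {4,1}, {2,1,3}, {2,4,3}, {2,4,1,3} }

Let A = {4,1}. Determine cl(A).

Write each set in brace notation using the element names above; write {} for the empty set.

{4,1}

closure: X∖int(X∖A) = X∖{2,3} = {4,1}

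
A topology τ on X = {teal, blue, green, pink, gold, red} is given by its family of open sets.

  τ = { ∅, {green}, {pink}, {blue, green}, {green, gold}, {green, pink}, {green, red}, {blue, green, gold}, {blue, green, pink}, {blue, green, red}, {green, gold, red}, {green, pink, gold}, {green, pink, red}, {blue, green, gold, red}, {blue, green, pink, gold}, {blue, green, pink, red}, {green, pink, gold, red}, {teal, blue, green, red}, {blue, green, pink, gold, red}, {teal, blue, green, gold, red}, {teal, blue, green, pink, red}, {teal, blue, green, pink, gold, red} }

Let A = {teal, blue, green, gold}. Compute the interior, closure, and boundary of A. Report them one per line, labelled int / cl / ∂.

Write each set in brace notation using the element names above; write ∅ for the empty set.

opens ⊆ A: ∅, {green}, {green, gold}, {blue, green}, {blue, green, gold}; union → int = {blue, green, gold}
complement {pink, red}; its interior {pink}; cl(A) = X∖{pink} = {teal, blue, green, gold, red}
boundary = {teal, blue, green, gold, red} ∖ {blue, green, gold} = {teal, red}

int(A) = {blue, green, gold}
cl(A)  = {teal, blue, green, gold, red}
∂A     = {teal, red}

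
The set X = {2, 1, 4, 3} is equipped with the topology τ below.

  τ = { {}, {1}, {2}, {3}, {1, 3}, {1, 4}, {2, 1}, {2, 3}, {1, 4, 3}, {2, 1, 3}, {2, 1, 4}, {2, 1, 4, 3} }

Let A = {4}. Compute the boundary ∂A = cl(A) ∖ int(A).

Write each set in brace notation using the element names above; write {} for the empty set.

{4}

U open, U⊆A: {}. int(A) = ⋃ = {}
X∖A={2, 1, 3}, int(X∖A)={2, 1, 3}, hence cl(A)={4}
∂A: remove int from cl → {4}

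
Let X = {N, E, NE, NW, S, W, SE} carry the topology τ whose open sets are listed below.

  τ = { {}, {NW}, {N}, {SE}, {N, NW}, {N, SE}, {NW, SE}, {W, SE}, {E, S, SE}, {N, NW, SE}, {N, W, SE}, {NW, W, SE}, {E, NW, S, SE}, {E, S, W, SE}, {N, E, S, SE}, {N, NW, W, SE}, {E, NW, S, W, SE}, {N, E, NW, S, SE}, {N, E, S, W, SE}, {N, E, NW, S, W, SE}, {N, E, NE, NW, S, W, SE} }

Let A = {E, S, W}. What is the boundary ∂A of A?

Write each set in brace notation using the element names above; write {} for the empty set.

{E, NE, S, W}

opens ⊆ A: {}; union → int = {}
complement {N, NE, NW, SE}; its interior {N, NW, SE}; cl(A) = X∖{N, NW, SE} = {E, NE, S, W}
boundary = {E, NE, S, W} ∖ {} = {E, NE, S, W}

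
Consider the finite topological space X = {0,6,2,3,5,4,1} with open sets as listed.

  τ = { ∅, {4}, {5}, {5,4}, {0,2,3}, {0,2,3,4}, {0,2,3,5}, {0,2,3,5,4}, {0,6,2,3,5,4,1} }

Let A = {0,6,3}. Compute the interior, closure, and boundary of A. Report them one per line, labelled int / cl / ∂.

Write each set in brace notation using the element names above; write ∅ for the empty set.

open subsets of A: ∅; so int(A) = ∅
closure: X∖int(X∖A) = X∖{5,4} = {0,6,2,3,1}
∂A = {0,6,2,3,1} minus ∅ = {0,6,2,3,1}

int(A) = ∅
cl(A)  = {0,6,2,3,1}
∂A     = {0,6,2,3,1}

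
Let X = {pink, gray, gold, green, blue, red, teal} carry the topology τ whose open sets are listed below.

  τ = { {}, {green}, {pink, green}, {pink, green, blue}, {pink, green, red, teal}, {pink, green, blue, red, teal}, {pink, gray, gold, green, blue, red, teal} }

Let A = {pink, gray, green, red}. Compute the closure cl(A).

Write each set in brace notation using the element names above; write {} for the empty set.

{pink, gray, gold, green, blue, red, teal}

complement {gold, blue, teal}; its interior {}; cl(A) = X∖{} = {pink, gray, gold, green, blue, red, teal}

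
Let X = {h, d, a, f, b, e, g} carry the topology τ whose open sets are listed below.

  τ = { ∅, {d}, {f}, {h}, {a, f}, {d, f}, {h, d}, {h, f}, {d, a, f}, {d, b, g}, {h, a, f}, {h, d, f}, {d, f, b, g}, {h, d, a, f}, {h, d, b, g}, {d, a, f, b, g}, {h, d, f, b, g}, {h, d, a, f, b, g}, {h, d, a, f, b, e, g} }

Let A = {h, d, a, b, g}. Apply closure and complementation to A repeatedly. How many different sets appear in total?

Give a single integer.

complement {f, e}; its interior {f}; cl(A) = X∖{f} = {h, d, a, b, e, g}
With k = closure, c = complement:
  1. A     = {h, d, a, b, g}
  2. kA    = {h, d, a, b, e, g}
  3. cA    = {f, e}
  4. ckA   = {f}
  5. kcA   = {a, f, e}
  6. ckcA  = {h, d, b, g}
  7. kckcA = {h, d, b, e, g}
  8. ckckcA = {a, f}
k, c of each give nothing new

8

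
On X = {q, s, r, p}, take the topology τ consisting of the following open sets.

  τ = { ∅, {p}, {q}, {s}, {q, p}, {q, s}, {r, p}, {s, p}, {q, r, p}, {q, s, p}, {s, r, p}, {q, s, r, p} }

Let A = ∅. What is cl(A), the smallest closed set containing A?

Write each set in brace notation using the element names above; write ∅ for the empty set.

∅

cl via duality: int({q, s, r, p}) = {q, s, r, p}, so X∖{q, s, r, p} = ∅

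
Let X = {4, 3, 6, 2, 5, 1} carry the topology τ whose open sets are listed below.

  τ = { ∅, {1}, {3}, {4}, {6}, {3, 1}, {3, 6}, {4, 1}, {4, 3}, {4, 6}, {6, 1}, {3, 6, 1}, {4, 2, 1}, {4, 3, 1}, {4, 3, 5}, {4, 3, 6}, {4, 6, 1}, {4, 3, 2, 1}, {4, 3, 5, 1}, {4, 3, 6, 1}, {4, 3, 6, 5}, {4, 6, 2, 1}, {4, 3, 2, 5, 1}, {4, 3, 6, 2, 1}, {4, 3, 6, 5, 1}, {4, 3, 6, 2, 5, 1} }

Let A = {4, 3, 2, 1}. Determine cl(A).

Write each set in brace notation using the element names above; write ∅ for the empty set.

cl via duality: int({6, 5}) = {6}, so X∖{6} = {4, 3, 2, 5, 1}

{4, 3, 2, 5, 1}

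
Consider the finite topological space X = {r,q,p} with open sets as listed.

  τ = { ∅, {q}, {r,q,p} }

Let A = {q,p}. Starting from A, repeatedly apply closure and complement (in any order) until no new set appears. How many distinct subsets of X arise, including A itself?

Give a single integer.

complement {r}; its interior ∅; cl(A) = X∖∅ = {r,q,p}
With k = closure, c = complement:
  1. A     = {q,p}
  2. kA    = {r,q,p}
  3. cA    = {r}
  4. ckA   = ∅
  5. kcA   = {r,p}
  6. ckcA  = {q}
k, c of each give nothing new

6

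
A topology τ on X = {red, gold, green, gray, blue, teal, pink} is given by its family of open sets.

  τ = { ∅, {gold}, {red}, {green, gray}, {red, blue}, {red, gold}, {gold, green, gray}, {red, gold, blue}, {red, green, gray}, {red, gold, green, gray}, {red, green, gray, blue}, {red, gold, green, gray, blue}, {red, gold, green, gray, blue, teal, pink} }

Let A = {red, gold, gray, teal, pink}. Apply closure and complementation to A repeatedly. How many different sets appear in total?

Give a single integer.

10

closure: X∖int(X∖A) = X∖∅ = {red, gold, green, gray, blue, teal, pink}
Let k=closure and c=complement:
  1. A     = {red, gold, gray, teal, pink}
  2. kA    = {red, gold, green, gray, blue, teal, pink}
  3. cA    = {green, blue}
  4. ckA   = ∅
  5. kcA   = {green, gray, blue, teal, pink}
  6. ckcA  = {red, gold}
  7. kckcA = {red, gold, blue, teal, pink}
  8. ckckcA = {green, gray}
  9. kckckcA = {green, gray, teal, pink}
  10. ckckckcA = {red, gold, blue}
— saturated at 10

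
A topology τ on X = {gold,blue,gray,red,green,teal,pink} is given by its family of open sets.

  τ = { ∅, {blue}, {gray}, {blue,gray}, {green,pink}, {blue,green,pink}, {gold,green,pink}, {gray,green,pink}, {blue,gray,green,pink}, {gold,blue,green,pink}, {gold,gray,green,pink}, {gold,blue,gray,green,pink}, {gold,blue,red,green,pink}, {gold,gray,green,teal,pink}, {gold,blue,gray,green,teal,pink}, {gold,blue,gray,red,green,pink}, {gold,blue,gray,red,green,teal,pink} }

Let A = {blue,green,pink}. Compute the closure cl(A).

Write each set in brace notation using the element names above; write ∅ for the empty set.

{gold,blue,red,green,teal,pink}

complement {gold,gray,red,teal}; its interior {gray}; cl(A) = X∖{gray} = {gold,blue,red,green,teal,pink}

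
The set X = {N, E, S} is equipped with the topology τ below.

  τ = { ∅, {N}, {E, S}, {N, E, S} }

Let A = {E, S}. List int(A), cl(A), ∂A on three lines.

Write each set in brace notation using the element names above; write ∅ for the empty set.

int(A) = {E, S}
cl(A)  = {E, S}
∂A     = ∅

open subsets of A: ∅, {E, S}; so int(A) = {E, S}
closure: X∖int(X∖A) = X∖{N} = {E, S}
∂A = {E, S} minus {E, S} = ∅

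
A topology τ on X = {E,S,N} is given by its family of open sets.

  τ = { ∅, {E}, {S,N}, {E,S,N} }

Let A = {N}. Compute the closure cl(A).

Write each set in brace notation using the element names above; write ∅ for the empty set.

{S,N}

closure: X∖int(X∖A) = X∖{E} = {S,N}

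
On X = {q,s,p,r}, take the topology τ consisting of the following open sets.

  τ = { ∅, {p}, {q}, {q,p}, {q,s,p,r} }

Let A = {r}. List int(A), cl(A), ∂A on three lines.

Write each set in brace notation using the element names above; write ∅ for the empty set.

opens ⊆ A: ∅; union → int = ∅
complement {q,s,p}; its interior {q,p}; cl(A) = X∖{q,p} = {s,r}
boundary = {s,r} ∖ ∅ = {s,r}

int(A) = ∅
cl(A)  = {s,r}
∂A     = {s,r}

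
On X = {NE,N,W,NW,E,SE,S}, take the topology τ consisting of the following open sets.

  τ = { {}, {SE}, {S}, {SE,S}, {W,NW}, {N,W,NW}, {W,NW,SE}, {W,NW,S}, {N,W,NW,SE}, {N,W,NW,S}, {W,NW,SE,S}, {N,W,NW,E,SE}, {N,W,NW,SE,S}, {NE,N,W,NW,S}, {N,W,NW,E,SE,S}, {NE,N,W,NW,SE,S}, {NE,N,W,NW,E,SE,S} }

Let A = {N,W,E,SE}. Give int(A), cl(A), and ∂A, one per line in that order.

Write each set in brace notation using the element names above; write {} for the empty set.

interior: largest open inside A is {SE} (from {}, {SE})
cl via duality: int({NE,NW,S}) = {S}, so X∖{S} = {NE,N,W,NW,E,SE}
cl∖int = {NE,N,W,NW,E}

int(A) = {SE}
cl(A)  = {NE,N,W,NW,E,SE}
∂A     = {NE,N,W,NW,E}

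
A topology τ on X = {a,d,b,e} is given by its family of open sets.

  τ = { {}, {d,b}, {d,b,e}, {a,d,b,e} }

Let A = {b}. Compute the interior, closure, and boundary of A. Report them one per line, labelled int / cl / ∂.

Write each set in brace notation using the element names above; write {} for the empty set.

open subsets of A: {}; so int(A) = {}
closure: X∖int(X∖A) = X∖{} = {a,d,b,e}
∂A = {a,d,b,e} minus {} = {a,d,b,e}

int(A) = {}
cl(A)  = {a,d,b,e}
∂A     = {a,d,b,e}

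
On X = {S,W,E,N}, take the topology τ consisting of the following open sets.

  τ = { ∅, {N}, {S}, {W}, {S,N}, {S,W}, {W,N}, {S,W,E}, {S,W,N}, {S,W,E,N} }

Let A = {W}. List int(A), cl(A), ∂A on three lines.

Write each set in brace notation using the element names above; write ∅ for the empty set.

int(A) = {W}
cl(A)  = {W,E}
∂A     = {E}

open subsets of A: ∅, {W}; so int(A) = {W}
closure: X∖int(X∖A) = X∖{S,N} = {W,E}
∂A = {W,E} minus {W} = {E}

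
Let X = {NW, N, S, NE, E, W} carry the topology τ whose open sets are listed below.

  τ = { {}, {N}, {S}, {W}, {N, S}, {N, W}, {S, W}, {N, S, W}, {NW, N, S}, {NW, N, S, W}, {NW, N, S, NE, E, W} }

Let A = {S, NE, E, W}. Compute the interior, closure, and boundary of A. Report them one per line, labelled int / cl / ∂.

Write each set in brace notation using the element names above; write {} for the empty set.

interior: largest open inside A is {S, W} (from {}, {S}, {W}, {S, W})
cl via duality: int({NW, N}) = {N}, so X∖{N} = {NW, S, NE, E, W}
cl∖int = {NW, NE, E}

int(A) = {S, W}
cl(A)  = {NW, S, NE, E, W}
∂A     = {NW, NE, E}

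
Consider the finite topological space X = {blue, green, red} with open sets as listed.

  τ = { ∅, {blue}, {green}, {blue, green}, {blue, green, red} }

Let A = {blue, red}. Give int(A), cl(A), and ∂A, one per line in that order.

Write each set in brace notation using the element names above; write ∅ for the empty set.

int(A) = {blue}
cl(A)  = {blue, red}
∂A     = {red}

opens ⊆ A: ∅, {blue}; union → int = {blue}
complement {green}; its interior {green}; cl(A) = X∖{green} = {blue, red}
boundary = {blue, red} ∖ {blue} = {red}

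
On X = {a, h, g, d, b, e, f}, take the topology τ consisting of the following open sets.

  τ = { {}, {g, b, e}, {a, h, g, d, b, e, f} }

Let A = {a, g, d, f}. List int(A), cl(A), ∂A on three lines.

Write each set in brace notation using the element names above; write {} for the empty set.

interior: largest open inside A is {} (from {})
cl via duality: int({h, b, e}) = {}, so X∖{} = {a, h, g, d, b, e, f}
cl∖int = {a, h, g, d, b, e, f}

int(A) = {}
cl(A)  = {a, h, g, d, b, e, f}
∂A     = {a, h, g, d, b, e, f}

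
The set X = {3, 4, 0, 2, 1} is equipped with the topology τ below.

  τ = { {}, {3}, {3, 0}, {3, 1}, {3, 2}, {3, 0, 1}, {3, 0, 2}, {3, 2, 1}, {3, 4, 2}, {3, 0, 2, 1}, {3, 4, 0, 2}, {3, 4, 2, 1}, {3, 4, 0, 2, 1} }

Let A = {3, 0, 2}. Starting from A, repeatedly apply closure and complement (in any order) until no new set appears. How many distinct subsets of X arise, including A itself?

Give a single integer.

4

cl via duality: int({4, 1}) = {}, so X∖{} = {3, 4, 0, 2, 1}
Write k for closure, c for complement:
  1. A     = {3, 0, 2}
  2. kA    = {3, 4, 0, 2, 1}
  3. cA    = {4, 1}
  4. ckA   = {}
applying k or c yields no new set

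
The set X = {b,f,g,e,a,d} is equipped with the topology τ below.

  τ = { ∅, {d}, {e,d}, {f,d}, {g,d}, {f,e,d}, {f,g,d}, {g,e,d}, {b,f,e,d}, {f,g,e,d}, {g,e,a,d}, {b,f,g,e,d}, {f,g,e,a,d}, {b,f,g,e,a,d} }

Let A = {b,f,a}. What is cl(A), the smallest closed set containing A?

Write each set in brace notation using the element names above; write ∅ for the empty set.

{b,f,a}

cl via duality: int({g,e,d}) = {g,e,d}, so X∖{g,e,d} = {b,f,a}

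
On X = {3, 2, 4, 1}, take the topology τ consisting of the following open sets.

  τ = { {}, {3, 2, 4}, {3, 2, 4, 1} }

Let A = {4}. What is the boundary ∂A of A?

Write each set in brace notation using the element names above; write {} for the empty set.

{3, 2, 4, 1}

U open, U⊆A: {}. int(A) = ⋃ = {}
X∖A={3, 2, 1}, int(X∖A)={}, hence cl(A)={3, 2, 4, 1}
∂A: remove int from cl → {3, 2, 4, 1}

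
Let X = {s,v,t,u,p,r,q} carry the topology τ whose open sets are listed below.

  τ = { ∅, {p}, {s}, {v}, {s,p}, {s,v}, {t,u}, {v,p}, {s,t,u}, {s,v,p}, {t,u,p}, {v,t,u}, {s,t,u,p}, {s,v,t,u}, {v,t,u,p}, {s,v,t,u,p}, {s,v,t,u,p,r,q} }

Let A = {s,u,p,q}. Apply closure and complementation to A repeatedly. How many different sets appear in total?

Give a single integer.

10

cl via duality: int({v,t,r}) = {v}, so X∖{v} = {s,t,u,p,r,q}
Write k for closure, c for complement:
  1. A     = {s,u,p,q}
  2. kA    = {s,t,u,p,r,q}
  3. cA    = {v,t,r}
  4. ckA   = {v}
  5. kcA   = {v,t,u,r,q}
  6. kckA  = {v,r,q}
  7. ckcA  = {s,p}
  8. ckckA = {s,t,u,p}
  9. kckcA = {s,p,r,q}
  10. ckckcA = {v,t,u}
applying k or c yields no new set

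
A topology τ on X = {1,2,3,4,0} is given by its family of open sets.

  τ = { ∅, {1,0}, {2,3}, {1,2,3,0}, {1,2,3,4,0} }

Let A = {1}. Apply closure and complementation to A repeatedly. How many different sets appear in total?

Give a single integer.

8

complement {2,3,4,0}; its interior {2,3}; cl(A) = X∖{2,3} = {1,4,0}
With k = closure, c = complement:
  1. A     = {1}
  2. kA    = {1,4,0}
  3. cA    = {2,3,4,0}
  4. ckA   = {2,3}
  5. kcA   = {1,2,3,4,0}
  6. kckA  = {2,3,4}
  7. ckcA  = ∅
  8. ckckA = {1,0}
k, c of each give nothing new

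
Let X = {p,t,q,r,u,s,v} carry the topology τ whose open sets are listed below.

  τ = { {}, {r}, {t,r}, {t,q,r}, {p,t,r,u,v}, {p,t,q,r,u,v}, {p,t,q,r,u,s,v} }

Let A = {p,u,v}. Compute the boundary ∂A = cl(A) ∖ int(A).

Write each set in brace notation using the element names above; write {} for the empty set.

{p,u,s,v}

open subsets of A: {}; so int(A) = {}
closure: X∖int(X∖A) = X∖{t,q,r} = {p,u,s,v}
∂A = {p,u,s,v} minus {} = {p,u,s,v}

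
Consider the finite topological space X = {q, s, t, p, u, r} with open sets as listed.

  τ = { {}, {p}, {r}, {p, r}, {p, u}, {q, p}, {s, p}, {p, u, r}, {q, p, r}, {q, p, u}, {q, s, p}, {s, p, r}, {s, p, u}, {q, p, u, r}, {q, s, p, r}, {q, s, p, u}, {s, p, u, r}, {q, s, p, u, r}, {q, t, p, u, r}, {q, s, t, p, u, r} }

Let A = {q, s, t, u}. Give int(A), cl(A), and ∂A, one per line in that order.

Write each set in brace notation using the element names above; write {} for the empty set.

int(A) = {}
cl(A)  = {q, s, t, u}
∂A     = {q, s, t, u}

U open, U⊆A: {}. int(A) = ⋃ = {}
X∖A={p, r}, int(X∖A)={p, r}, hence cl(A)={q, s, t, u}
∂A: remove int from cl → {q, s, t, u}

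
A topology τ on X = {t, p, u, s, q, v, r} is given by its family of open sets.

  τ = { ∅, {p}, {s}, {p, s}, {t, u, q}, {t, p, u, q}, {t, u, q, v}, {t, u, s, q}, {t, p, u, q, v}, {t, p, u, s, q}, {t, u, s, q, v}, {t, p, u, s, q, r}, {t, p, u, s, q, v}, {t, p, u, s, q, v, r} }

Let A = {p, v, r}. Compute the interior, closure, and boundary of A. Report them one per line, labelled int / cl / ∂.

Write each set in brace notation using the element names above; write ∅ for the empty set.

int(A) = {p}
cl(A)  = {p, v, r}
∂A     = {v, r}

opens ⊆ A: ∅, {p}; union → int = {p}
complement {t, u, s, q}; its interior {t, u, s, q}; cl(A) = X∖{t, u, s, q} = {p, v, r}
boundary = {p, v, r} ∖ {p} = {v, r}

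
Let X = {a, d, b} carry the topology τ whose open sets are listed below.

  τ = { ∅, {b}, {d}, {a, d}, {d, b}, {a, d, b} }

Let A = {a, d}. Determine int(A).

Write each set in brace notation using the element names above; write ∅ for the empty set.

{a, d}

U open, U⊆A: ∅, {d}, {a, d}. int(A) = ⋃ = {a, d}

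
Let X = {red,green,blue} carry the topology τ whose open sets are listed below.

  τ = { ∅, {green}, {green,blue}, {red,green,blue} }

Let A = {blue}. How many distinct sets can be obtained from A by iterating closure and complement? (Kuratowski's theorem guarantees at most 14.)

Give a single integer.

closure: X∖int(X∖A) = X∖{green} = {red,blue}
Let k=closure and c=complement:
  1. A     = {blue}
  2. kA    = {red,blue}
  3. cA    = {red,green}
  4. ckA   = {green}
  5. kcA   = {red,green,blue}
  6. ckcA  = ∅
— saturated at 6

6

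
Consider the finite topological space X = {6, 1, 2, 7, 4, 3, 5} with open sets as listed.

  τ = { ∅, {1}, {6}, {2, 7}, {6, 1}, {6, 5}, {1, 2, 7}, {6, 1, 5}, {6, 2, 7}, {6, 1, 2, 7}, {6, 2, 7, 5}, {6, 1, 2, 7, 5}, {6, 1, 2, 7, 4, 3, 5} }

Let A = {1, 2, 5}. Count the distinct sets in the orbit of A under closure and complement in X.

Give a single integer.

cl via duality: int({6, 7, 4, 3}) = {6}, so X∖{6} = {1, 2, 7, 4, 3, 5}
Write k for closure, c for complement:
  1. A     = {1, 2, 5}
  2. kA    = {1, 2, 7, 4, 3, 5}
  3. cA    = {6, 7, 4, 3}
  4. ckA   = {6}
  5. kcA   = {6, 2, 7, 4, 3, 5}
  6. kckA  = {6, 4, 3, 5}
  7. ckcA  = {1}
  8. ckckA = {1, 2, 7}
  9. kckcA = {1, 4, 3}
  10. kckckA = {1, 2, 7, 4, 3}
  11. ckckcA = {6, 2, 7, 5}
  12. ckckckA = {6, 5}
applying k or c yields no new set

12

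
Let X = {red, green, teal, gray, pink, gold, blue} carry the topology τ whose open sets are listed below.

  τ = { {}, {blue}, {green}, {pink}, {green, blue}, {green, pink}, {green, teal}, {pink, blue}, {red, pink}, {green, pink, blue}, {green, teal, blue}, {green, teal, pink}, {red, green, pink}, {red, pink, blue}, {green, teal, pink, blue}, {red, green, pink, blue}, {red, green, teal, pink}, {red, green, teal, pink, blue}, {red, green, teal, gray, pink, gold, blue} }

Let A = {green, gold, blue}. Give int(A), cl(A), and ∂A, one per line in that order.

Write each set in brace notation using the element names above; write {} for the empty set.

U open, U⊆A: {}, {green}, {blue}, {green, blue}. int(A) = ⋃ = {green, blue}
X∖A={red, teal, gray, pink}, int(X∖A)={red, pink}, hence cl(A)={green, teal, gray, gold, blue}
∂A: remove int from cl → {teal, gray, gold}

int(A) = {green, blue}
cl(A)  = {green, teal, gray, gold, blue}
∂A     = {teal, gray, gold}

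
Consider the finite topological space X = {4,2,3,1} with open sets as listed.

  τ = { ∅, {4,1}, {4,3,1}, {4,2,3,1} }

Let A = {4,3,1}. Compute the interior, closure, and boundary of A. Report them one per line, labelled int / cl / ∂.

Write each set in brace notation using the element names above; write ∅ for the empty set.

int(A) = {4,3,1}
cl(A)  = {4,2,3,1}
∂A     = {2}

opens ⊆ A: ∅, {4,1}, {4,3,1}; union → int = {4,3,1}
complement {2}; its interior ∅; cl(A) = X∖∅ = {4,2,3,1}
boundary = {4,2,3,1} ∖ {4,3,1} = {2}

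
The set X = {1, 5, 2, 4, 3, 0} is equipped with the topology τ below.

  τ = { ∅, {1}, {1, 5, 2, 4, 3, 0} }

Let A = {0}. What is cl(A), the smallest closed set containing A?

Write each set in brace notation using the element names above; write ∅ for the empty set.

{5, 2, 4, 3, 0}

closure: X∖int(X∖A) = X∖{1} = {5, 2, 4, 3, 0}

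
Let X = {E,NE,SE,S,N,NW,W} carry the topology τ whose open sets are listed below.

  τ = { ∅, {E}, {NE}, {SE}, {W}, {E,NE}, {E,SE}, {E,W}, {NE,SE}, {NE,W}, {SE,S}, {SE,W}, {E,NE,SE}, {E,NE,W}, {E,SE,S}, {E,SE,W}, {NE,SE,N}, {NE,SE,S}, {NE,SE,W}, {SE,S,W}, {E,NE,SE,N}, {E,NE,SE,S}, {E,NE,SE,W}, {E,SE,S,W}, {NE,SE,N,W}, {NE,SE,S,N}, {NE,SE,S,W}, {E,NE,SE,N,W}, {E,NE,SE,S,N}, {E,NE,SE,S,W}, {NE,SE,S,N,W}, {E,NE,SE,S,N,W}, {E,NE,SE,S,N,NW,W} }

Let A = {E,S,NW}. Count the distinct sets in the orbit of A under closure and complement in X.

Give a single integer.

6

cl via duality: int({NE,SE,N,W}) = {NE,SE,N,W}, so X∖{NE,SE,N,W} = {E,S,NW}
Write k for closure, c for complement:
  1. A     = {E,S,NW}
  2. cA    = {NE,SE,N,W}
  3. kcA   = {NE,SE,S,N,NW,W}
  4. ckcA  = {E}
  5. kckcA = {E,NW}
  6. ckckcA = {NE,SE,S,N,W}
applying k or c yields no new set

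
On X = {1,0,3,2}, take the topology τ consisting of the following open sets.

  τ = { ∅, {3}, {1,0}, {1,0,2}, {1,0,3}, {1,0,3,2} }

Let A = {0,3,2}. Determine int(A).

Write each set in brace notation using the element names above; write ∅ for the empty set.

{3}

U open, U⊆A: ∅, {3}. int(A) = ⋃ = {3}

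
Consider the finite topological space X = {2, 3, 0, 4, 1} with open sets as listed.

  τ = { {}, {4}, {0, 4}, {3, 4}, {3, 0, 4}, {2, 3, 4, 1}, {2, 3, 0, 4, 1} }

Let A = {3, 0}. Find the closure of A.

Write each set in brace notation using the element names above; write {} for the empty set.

cl via duality: int({2, 4, 1}) = {4}, so X∖{4} = {2, 3, 0, 1}

{2, 3, 0, 1}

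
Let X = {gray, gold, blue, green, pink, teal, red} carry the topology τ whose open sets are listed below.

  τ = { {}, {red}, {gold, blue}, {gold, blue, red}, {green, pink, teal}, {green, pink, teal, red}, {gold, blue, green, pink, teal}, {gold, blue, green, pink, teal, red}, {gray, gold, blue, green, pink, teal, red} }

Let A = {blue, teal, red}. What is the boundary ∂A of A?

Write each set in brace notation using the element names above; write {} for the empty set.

U open, U⊆A: {}, {red}. int(A) = ⋃ = {red}
X∖A={gray, gold, green, pink}, int(X∖A)={}, hence cl(A)={gray, gold, blue, green, pink, teal, red}
∂A: remove int from cl → {gray, gold, blue, green, pink, teal}

{gray, gold, blue, green, pink, teal}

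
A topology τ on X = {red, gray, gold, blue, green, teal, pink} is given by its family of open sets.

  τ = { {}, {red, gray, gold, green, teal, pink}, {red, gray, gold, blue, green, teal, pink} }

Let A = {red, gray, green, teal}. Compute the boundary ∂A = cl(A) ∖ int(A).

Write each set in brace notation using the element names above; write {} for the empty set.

{red, gray, gold, blue, green, teal, pink}

U open, U⊆A: {}. int(A) = ⋃ = {}
X∖A={gold, blue, pink}, int(X∖A)={}, hence cl(A)={red, gray, gold, blue, green, teal, pink}
∂A: remove int from cl → {red, gray, gold, blue, green, teal, pink}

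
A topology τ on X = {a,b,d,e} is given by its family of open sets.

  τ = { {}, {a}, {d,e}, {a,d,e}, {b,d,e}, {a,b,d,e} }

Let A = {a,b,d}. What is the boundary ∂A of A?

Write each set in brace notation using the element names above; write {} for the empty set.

{b,d,e}

U open, U⊆A: {}, {a}. int(A) = ⋃ = {a}
X∖A={e}, int(X∖A)={}, hence cl(A)={a,b,d,e}
∂A: remove int from cl → {b,d,e}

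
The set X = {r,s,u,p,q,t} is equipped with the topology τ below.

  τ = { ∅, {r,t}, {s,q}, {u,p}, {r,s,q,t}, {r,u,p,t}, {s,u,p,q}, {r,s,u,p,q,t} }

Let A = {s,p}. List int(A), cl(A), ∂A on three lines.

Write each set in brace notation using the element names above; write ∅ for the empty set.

U open, U⊆A: ∅. int(A) = ⋃ = ∅
X∖A={r,u,q,t}, int(X∖A)={r,t}, hence cl(A)={s,u,p,q}
∂A: remove int from cl → {s,u,p,q}

int(A) = ∅
cl(A)  = {s,u,p,q}
∂A     = {s,u,p,q}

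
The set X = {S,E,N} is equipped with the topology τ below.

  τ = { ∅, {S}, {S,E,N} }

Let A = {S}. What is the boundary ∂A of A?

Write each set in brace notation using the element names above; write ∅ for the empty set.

{E,N}

interior: largest open inside A is {S} (from ∅, {S})
cl via duality: int({E,N}) = ∅, so X∖∅ = {S,E,N}
cl∖int = {E,N}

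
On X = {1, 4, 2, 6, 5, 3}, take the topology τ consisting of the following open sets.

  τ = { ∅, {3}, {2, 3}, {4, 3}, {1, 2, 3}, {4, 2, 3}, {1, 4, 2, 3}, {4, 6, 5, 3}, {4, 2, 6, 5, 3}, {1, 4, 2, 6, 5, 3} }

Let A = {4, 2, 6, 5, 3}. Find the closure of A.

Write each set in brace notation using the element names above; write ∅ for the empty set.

{1, 4, 2, 6, 5, 3}

X∖A={1}, int(X∖A)=∅, hence cl(A)={1, 4, 2, 6, 5, 3}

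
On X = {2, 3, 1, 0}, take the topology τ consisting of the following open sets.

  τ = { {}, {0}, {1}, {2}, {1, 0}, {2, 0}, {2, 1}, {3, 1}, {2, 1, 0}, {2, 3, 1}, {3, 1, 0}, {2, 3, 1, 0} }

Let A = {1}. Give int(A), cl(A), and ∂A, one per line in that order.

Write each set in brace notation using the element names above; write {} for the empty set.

open subsets of A: {}, {1}; so int(A) = {1}
closure: X∖int(X∖A) = X∖{2, 0} = {3, 1}
∂A = {3, 1} minus {1} = {3}

int(A) = {1}
cl(A)  = {3, 1}
∂A     = {3}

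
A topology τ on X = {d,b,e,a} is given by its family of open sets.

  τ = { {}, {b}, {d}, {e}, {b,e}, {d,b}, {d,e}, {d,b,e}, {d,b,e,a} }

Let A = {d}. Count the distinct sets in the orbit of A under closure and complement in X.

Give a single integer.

4

cl via duality: int({b,e,a}) = {b,e}, so X∖{b,e} = {d,a}
Write k for closure, c for complement:
  1. A     = {d}
  2. kA    = {d,a}
  3. cA    = {b,e,a}
  4. ckA   = {b,e}
applying k or c yields no new set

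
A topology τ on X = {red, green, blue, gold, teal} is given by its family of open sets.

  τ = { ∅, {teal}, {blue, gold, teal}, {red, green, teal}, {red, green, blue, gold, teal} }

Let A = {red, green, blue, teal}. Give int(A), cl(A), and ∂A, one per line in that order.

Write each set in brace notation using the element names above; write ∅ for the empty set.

open subsets of A: ∅, {teal}, {red, green, teal}; so int(A) = {red, green, teal}
closure: X∖int(X∖A) = X∖∅ = {red, green, blue, gold, teal}
∂A = {red, green, blue, gold, teal} minus {red, green, teal} = {blue, gold}

int(A) = {red, green, teal}
cl(A)  = {red, green, blue, gold, teal}
∂A     = {blue, gold}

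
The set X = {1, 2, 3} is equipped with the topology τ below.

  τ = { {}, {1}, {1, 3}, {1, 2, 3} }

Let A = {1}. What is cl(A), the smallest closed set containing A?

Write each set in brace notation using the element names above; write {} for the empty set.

{1, 2, 3}

closure: X∖int(X∖A) = X∖{} = {1, 2, 3}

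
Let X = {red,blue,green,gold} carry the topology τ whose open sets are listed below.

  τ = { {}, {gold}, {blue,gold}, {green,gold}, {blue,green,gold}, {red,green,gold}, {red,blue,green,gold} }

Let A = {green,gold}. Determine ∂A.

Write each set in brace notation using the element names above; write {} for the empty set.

{red,blue}

opens ⊆ A: {}, {gold}, {green,gold}; union → int = {green,gold}
complement {red,blue}; its interior {}; cl(A) = X∖{} = {red,blue,green,gold}
boundary = {red,blue,green,gold} ∖ {green,gold} = {red,blue}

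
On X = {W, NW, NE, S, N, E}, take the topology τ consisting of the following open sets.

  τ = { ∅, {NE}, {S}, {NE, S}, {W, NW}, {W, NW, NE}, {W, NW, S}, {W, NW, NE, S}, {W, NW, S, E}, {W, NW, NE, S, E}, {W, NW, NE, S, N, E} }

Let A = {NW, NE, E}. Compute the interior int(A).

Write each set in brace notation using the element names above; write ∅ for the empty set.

opens ⊆ A: ∅, {NE}; union → int = {NE}

{NE}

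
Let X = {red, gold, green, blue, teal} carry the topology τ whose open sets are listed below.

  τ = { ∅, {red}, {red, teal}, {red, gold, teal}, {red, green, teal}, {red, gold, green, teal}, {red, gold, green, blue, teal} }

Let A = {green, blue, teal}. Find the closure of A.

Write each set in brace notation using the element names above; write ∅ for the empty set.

{gold, green, blue, teal}

complement {red, gold}; its interior {red}; cl(A) = X∖{red} = {gold, green, blue, teal}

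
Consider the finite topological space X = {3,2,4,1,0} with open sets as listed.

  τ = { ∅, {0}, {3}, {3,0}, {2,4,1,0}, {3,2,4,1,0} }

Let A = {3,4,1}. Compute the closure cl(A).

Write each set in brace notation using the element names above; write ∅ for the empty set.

cl via duality: int({2,0}) = {0}, so X∖{0} = {3,2,4,1}

{3,2,4,1}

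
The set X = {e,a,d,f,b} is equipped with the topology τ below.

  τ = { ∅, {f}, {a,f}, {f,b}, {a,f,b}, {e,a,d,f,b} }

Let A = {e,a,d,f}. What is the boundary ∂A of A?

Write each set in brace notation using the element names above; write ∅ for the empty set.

{e,d,b}

open subsets of A: ∅, {f}, {a,f}; so int(A) = {a,f}
closure: X∖int(X∖A) = X∖∅ = {e,a,d,f,b}
∂A = {e,a,d,f,b} minus {a,f} = {e,d,b}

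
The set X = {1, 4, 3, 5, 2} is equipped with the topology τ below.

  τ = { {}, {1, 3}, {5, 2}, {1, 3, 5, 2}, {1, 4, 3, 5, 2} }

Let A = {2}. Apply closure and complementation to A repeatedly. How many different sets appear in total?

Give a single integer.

8

cl via duality: int({1, 4, 3, 5}) = {1, 3}, so X∖{1, 3} = {4, 5, 2}
Write k for closure, c for complement:
  1. A     = {2}
  2. kA    = {4, 5, 2}
  3. cA    = {1, 4, 3, 5}
  4. ckA   = {1, 3}
  5. kcA   = {1, 4, 3, 5, 2}
  6. kckA  = {1, 4, 3}
  7. ckcA  = {}
  8. ckckA = {5, 2}
applying k or c yields no new set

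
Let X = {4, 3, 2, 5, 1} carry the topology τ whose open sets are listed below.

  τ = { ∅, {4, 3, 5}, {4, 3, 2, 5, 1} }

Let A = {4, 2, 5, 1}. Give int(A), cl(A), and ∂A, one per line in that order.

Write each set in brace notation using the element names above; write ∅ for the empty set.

U open, U⊆A: ∅. int(A) = ⋃ = ∅
X∖A={3}, int(X∖A)=∅, hence cl(A)={4, 3, 2, 5, 1}
∂A: remove int from cl → {4, 3, 2, 5, 1}

int(A) = ∅
cl(A)  = {4, 3, 2, 5, 1}
∂A     = {4, 3, 2, 5, 1}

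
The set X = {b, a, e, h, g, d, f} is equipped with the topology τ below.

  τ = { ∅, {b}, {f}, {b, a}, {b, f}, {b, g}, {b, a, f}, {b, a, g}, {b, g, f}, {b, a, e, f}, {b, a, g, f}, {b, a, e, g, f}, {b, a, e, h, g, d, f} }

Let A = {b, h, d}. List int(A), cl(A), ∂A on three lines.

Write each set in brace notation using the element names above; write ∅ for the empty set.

int(A) = {b}
cl(A)  = {b, a, e, h, g, d}
∂A     = {a, e, h, g, d}

U open, U⊆A: ∅, {b}. int(A) = ⋃ = {b}
X∖A={a, e, g, f}, int(X∖A)={f}, hence cl(A)={b, a, e, h, g, d}
∂A: remove int from cl → {a, e, h, g, d}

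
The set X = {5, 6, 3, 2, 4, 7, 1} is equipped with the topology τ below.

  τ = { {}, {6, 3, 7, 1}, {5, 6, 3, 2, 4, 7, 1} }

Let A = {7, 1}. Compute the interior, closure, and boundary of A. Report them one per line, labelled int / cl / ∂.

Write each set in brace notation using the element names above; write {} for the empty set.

U open, U⊆A: {}. int(A) = ⋃ = {}
X∖A={5, 6, 3, 2, 4}, int(X∖A)={}, hence cl(A)={5, 6, 3, 2, 4, 7, 1}
∂A: remove int from cl → {5, 6, 3, 2, 4, 7, 1}

int(A) = {}
cl(A)  = {5, 6, 3, 2, 4, 7, 1}
∂A     = {5, 6, 3, 2, 4, 7, 1}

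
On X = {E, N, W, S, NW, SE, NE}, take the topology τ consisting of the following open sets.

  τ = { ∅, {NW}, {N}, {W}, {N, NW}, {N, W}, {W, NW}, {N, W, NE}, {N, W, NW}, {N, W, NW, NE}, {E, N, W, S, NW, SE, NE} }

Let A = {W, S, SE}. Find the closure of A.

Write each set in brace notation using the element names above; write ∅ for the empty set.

complement {E, N, NW, NE}; its interior {N, NW}; cl(A) = X∖{N, NW} = {E, W, S, SE, NE}

{E, W, S, SE, NE}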